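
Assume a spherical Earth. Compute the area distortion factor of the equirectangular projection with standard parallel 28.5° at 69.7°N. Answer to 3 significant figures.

2.53

In the equirectangular projection with standard parallel φ₀ = 28.5° (x = Rλ cos φ₀, y = Rφ), meridians are true-scale (h = 1) and the parallel scale is k = cos φ₀ / cos φ.
Areal scale = h·k = 1 × cos φ₀ / cos φ; at 69.7°, h = 1.000, k = 2.533, so h·k = 2.533.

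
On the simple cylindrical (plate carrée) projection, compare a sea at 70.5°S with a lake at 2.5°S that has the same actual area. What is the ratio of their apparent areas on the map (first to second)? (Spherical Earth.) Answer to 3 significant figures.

2.99

For the equirectangular projection with φ₀ = 0 (plate carrée), h = 1 along meridians and k = sec φ along parallels.
Areal scale at 70.5°: h·k = 1.000 × 2.996 = 2.996.
Areal scale at 2.5°: h·k = 1.000 × 1.001 = 1.001.
Ratio = 2.996/1.001 ≈ 2.99.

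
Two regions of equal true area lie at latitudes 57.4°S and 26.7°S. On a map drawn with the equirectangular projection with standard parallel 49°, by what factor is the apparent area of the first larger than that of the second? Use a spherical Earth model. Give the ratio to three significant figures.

In the equirectangular projection with standard parallel φ₀ = 49° (x = Rλ cos φ₀, y = Rφ), meridians are true-scale (h = 1) and the parallel scale is k = cos φ₀ / cos φ.
Areal scale at 57.4°: h·k = 1.000 × 1.218 = 1.218.
Areal scale at 26.7°: h·k = 1.000 × 0.7344 = 0.7344.
Ratio = 1.218/0.7344 ≈ 1.66.

1.66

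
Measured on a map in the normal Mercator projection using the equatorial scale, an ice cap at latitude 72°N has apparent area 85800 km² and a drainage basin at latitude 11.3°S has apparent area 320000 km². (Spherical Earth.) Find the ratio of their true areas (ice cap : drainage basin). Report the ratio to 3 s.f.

Since Mercator area scale is 1/cos²φ, the true area equals the apparent area multiplied by cos²φ.
True area of ice cap: 85800 × cos²(72°) = 85800 × 0.09549 = 8193 km².
True area of drainage basin: 320000 × cos²(11.3°) = 320000 × 0.9616 = 307700 km².
Ratio = 8193 / 307700 ≈ 0.0266.

0.0266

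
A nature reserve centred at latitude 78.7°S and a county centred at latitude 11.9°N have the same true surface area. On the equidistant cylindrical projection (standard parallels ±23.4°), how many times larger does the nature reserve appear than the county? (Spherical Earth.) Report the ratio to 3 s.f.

4.99

With standard parallel φ₀ = 23.4°, the equirectangular projection gives x = Rλ cos φ₀, y = Rφ, so h = 1 and k = cos 23.4° / cos φ.
Areal scale at 78.7°: h·k = 1.000 × 4.684 = 4.684.
Areal scale at 11.9°: h·k = 1.000 × 0.9379 = 0.9379.
Ratio = 4.684/0.9379 ≈ 4.99.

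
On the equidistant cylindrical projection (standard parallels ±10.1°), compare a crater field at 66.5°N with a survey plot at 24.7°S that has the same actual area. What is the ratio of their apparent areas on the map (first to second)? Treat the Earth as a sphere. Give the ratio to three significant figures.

The equidistant cylindrical projection with φ₀ = 10.1° has h = 1 (meridians true) and k = cos φ₀ / cos φ along parallels.
Areal scale at 66.5°: h·k = 1.000 × 2.469 = 2.469.
Areal scale at 24.7°: h·k = 1.000 × 1.084 = 1.084.
Ratio = 2.469/1.084 ≈ 2.28.

2.28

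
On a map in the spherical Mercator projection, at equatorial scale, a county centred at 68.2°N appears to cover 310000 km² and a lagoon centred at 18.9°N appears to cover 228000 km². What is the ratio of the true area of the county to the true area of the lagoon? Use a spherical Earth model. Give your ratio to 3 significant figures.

0.209

On Mercator the areal scale is sec²φ, so true area = apparent × cos²φ.
True area of county: 310000 × cos²(68.2°) = 310000 × 0.1379 = 42750 km².
True area of lagoon: 228000 × cos²(18.9°) = 228000 × 0.8951 = 204100 km².
Ratio = 42750 / 204100 ≈ 0.209.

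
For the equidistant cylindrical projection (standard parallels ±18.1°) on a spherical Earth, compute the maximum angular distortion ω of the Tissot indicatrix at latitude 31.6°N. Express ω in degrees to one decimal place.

6.3°

With standard parallel φ₀ = 18.1°, the equirectangular projection gives x = Rλ cos φ₀, y = Rφ, so h = 1 and k = cos 18.1° / cos φ.
At 31.6°: h = 1.000, k = 1.116; principal scales a = 1.116, b = 1.000.
sin(ω/2) = (a − b)/(a + b) = 0.1160/2.116 = 0.05481, so ω = 2 arcsin(0.05481) ≈ 6.3°.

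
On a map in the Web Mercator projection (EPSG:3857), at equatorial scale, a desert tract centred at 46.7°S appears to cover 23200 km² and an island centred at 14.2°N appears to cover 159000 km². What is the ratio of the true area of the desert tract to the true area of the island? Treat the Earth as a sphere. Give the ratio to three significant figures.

0.0730

Mercator's areal exaggeration is sec²φ; hence true area = (apparent area) · cos²φ.
True area of desert tract: 23200 × cos²(46.7°) = 23200 × 0.4703 = 10910 km².
True area of island: 159000 × cos²(14.2°) = 159000 × 0.9398 = 149400 km².
Ratio = 10910 / 149400 ≈ 0.0730.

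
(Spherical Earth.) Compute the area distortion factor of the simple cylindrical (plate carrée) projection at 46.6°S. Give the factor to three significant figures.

1.46

Plate carrée maps x = Rλ, y = Rφ. The meridian scale is h = 1 and the parallel scale is k = 1/cos φ = sec φ.
Areal scale = h·k = 1 × sec φ; at 46.6°, h = 1.000, k = 1.455, so h·k = 1.455.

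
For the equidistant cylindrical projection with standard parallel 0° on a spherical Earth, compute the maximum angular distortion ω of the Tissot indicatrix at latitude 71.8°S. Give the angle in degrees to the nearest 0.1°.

63.2°

In the plate carrée (x = Rλ, y = Rφ), meridians are true-scale (h = 1) and parallels are stretched by k = sec φ.
At 71.8°: h = 1.000, k = 3.202; principal scales a = 3.202, b = 1.000.
sin(ω/2) = (a − b)/(a + b) = 2.202/4.202 = 0.5240, so ω = 2 arcsin(0.5240) ≈ 63.2°.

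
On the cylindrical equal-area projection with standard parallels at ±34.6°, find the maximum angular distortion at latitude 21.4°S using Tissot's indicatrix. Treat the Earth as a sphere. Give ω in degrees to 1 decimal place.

14.1°

For cylindrical equal-area with standard parallel φ₀, h = cos φ / cos φ₀ and k = cos φ₀ / cos φ, so h·k = 1.
At 21.4°: h = 1.131, k = 0.8841; principal scales a = 1.131, b = 0.8841.
sin(ω/2) = (a − b)/(a + b) = 0.2470/2.015 = 0.1226, so ω = 2 arcsin(0.1226) ≈ 14.1°.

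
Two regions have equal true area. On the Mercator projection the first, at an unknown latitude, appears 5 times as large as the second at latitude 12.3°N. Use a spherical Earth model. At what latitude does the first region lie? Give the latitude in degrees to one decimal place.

64.1°

On Mercator, (apparent₁)/(apparent₂) = sec²φ₁ / sec²φ₂ when true areas are equal.
cos²φ₂ / cos²φ₁ = 5  ⇒  cos φ₁ = cos 12.3° / √5 = 0.9770/2.236 = 0.4369.
φ₁ = arccos(0.4369) ≈ 64.1°.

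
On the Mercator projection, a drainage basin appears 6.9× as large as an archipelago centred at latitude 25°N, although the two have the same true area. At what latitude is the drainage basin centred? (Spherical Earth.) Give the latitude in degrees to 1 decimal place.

On Mercator, (apparent₁)/(apparent₂) = sec²φ₁ / sec²φ₂ when true areas are equal.
cos²φ₂ / cos²φ₁ = 6.9  ⇒  cos φ₁ = cos 25° / √6.9 = 0.9063/2.627 = 0.3450.
φ₁ = arccos(0.3450) ≈ 69.8°.

69.8°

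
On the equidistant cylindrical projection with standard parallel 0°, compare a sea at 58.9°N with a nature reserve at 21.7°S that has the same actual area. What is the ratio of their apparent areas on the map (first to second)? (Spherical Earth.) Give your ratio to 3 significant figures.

For the equirectangular projection with φ₀ = 0 (plate carrée), h = 1 along meridians and k = sec φ along parallels.
Areal scale at 58.9°: h·k = 1.000 × 1.936 = 1.936.
Areal scale at 21.7°: h·k = 1.000 × 1.076 = 1.076.
Ratio = 1.936/1.076 ≈ 1.80.

1.80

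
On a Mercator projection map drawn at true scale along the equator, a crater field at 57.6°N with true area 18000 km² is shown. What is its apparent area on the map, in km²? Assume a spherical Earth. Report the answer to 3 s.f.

Mercator is conformal, so the point scale is isotropic: h = k = sec φ = 1/cos φ.
Areal scale = k² = sec²φ = 1/cos²(57.6°) = 1/0.5358² = 3.483.
Apparent area = 18000 × 3.483 ≈ 62700 km².

62700 km²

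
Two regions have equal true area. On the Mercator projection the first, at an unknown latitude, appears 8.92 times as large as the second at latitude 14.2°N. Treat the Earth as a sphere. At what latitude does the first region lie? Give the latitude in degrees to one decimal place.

71.1°

For equal true areas on Mercator, apparent areas scale as sec²φ, so the ratio is cos²φ₂ / cos²φ₁.
cos²φ₂ / cos²φ₁ = 8.92  ⇒  cos φ₁ = cos 14.2° / √8.92 = 0.9694/2.987 = 0.3246.
φ₁ = arccos(0.3246) ≈ 71.1°.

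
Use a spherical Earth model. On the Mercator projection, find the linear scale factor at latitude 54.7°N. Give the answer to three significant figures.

Mercator is conformal, so the point scale is isotropic: h = k = sec φ = 1/cos φ.
k = 1/cos 54.7° = 1/0.5779 = 1.731.

1.73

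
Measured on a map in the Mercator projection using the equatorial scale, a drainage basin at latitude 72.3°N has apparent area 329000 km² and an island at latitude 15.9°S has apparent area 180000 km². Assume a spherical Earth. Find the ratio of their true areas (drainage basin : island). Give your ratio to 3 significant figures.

Since Mercator area scale is 1/cos²φ, the true area equals the apparent area multiplied by cos²φ.
True area of drainage basin: 329000 × cos²(72.3°) = 329000 × 0.09244 = 30410 km².
True area of island: 180000 × cos²(15.9°) = 180000 × 0.9249 = 166500 km².
Ratio = 30410 / 166500 ≈ 0.183.

0.183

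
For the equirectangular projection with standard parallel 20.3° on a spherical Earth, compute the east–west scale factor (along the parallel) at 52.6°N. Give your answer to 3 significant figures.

1.54

The equidistant cylindrical projection with φ₀ = 20.3° has h = 1 (meridians true) and k = cos φ₀ / cos φ along parallels.
k = cos 20.3° / cos 52.6° = 0.9379/0.6074 = 1.544.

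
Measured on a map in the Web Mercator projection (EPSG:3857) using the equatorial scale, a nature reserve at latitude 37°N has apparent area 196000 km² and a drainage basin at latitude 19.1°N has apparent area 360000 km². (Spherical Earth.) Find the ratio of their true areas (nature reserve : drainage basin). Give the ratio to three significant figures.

Mercator's areal exaggeration is sec²φ; hence true area = (apparent area) · cos²φ.
True area of nature reserve: 196000 × cos²(37°) = 196000 × 0.6378 = 125000 km².
True area of drainage basin: 360000 × cos²(19.1°) = 360000 × 0.8929 = 321500 km².
Ratio = 125000 / 321500 ≈ 0.389.

0.389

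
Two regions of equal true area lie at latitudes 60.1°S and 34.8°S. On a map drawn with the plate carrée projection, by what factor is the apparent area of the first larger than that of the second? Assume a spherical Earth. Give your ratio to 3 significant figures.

1.65

For the equirectangular projection with φ₀ = 0 (plate carrée), h = 1 along meridians and k = sec φ along parallels.
Areal scale at 60.1°: h·k = 1.000 × 2.006 = 2.006.
Areal scale at 34.8°: h·k = 1.000 × 1.218 = 1.218.
Ratio = 2.006/1.218 ≈ 1.65.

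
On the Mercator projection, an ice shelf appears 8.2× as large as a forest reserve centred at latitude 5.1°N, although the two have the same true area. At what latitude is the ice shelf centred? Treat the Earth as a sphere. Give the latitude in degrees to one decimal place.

For equal true areas on Mercator, apparent areas scale as sec²φ, so the ratio is cos²φ₂ / cos²φ₁.
cos²φ₂ / cos²φ₁ = 8.2  ⇒  cos φ₁ = cos 5.1° / √8.2 = 0.9960/2.864 = 0.3478.
φ₁ = arccos(0.3478) ≈ 69.6°.

69.6°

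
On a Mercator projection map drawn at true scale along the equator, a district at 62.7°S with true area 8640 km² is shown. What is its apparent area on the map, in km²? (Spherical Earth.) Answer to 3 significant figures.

41100 km²

For Mercator, h = k = sec φ (a conformal cylindrical projection has a single point scale, 1/cos φ).
Areal scale = k² = sec²φ = 1/cos²(62.7°) = 1/0.4586² = 4.754.
Apparent area = 8640 × 4.754 ≈ 41100 km².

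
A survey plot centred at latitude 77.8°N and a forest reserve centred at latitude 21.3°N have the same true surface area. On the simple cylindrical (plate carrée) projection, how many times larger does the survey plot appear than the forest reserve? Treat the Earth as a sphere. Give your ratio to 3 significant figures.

For the equirectangular projection with φ₀ = 0 (plate carrée), h = 1 along meridians and k = sec φ along parallels.
Areal scale at 77.8°: h·k = 1.000 × 4.732 = 4.732.
Areal scale at 21.3°: h·k = 1.000 × 1.073 = 1.073.
Ratio = 4.732/1.073 ≈ 4.41.

4.41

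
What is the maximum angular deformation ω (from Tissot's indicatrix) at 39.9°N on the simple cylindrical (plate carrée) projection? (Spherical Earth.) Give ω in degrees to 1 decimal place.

Plate carrée maps x = Rλ, y = Rφ. The meridian scale is h = 1 and the parallel scale is k = 1/cos φ = sec φ.
At 39.9°: h = 1.000, k = 1.304; principal scales a = 1.304, b = 1.000.
sin(ω/2) = (a − b)/(a + b) = 0.3035/2.304 = 0.1318, so ω = 2 arcsin(0.1318) ≈ 15.1°.

15.1°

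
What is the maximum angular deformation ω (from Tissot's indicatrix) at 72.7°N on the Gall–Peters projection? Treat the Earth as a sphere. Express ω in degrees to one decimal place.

The Gall–Peters projection is cylindrical equal-area with φ₀ = 45°. For cylindrical equal-area with standard parallel φ₀, h = cos φ / cos φ₀ and k = cos φ₀ / cos φ, so h·k = 1.
At 72.7°: h = 0.4206, k = 2.378; principal scales a = 2.378, b = 0.4206.
sin(ω/2) = (a − b)/(a + b) = 1.957/2.798 = 0.6994, so ω = 2 arcsin(0.6994) ≈ 88.8°.

88.8°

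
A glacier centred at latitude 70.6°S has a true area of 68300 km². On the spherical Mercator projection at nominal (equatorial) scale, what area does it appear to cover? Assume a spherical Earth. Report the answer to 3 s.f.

619000 km²

For Mercator, h = k = sec φ (a conformal cylindrical projection has a single point scale, 1/cos φ).
Areal scale = k² = sec²φ = 1/cos²(70.6°) = 1/0.3322² = 9.064.
Apparent area = 68300 × 9.064 ≈ 619000 km².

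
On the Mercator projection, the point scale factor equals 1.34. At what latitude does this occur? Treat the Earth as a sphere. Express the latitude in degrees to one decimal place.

41.7°

Mercator scale is k = sec φ = 1/cos φ.
1/cos φ = 1.34  ⇒  cos φ = 0.7463  ⇒  φ = arccos(0.7463) ≈ 41.7°.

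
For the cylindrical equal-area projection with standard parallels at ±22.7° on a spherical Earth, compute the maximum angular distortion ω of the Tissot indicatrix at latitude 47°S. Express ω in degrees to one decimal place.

A cylindrical equal-area projection with standard parallel φ₀ has meridian scale h = cos φ / cos φ₀ and parallel scale k = cos φ₀ / cos φ (so areas are preserved, h·k = 1).
At 47°: h = 0.7393, k = 1.353; principal scales a = 1.353, b = 0.7393.
sin(ω/2) = (a − b)/(a + b) = 0.6134/2.092 = 0.2932, so ω = 2 arcsin(0.2932) ≈ 34.1°.

34.1°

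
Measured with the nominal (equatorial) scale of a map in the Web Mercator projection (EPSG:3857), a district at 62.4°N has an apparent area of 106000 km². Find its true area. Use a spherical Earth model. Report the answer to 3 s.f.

For Mercator, h = k = sec φ (a conformal cylindrical projection has a single point scale, 1/cos φ).
Areal scale = k² = sec²φ = 1/cos²(62.4°) = 1/0.4633² = 4.659.
True area = apparent / (areal scale) = 106000 / 4.659 ≈ 22800 km².

22800 km²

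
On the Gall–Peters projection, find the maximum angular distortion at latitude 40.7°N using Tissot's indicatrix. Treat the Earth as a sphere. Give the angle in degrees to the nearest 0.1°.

Gall–Peters is a cylindrical equal-area projection with standard parallels at ±45°. A cylindrical equal-area projection with standard parallel φ₀ has meridian scale h = cos φ / cos φ₀ and parallel scale k = cos φ₀ / cos φ (so areas are preserved, h·k = 1).
At 40.7°: h = 1.072, k = 0.9327; principal scales a = 1.072, b = 0.9327.
sin(ω/2) = (a − b)/(a + b) = 0.1395/2.005 = 0.06957, so ω = 2 arcsin(0.06957) ≈ 8.0°.

8.0°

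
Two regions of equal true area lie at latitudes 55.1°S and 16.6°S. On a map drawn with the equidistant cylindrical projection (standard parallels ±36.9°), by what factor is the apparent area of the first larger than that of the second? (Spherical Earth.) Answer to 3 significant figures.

In the equirectangular projection with standard parallel φ₀ = 36.9° (x = Rλ cos φ₀, y = Rφ), meridians are true-scale (h = 1) and the parallel scale is k = cos φ₀ / cos φ.
Areal scale at 55.1°: h·k = 1.000 × 1.398 = 1.398.
Areal scale at 16.6°: h·k = 1.000 × 0.8345 = 0.8345.
Ratio = 1.398/0.8345 ≈ 1.67.

1.67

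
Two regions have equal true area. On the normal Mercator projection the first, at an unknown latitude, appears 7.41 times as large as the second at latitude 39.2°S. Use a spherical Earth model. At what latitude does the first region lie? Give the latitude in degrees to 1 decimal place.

On Mercator, (apparent₁)/(apparent₂) = sec²φ₁ / sec²φ₂ when true areas are equal.
cos²φ₂ / cos²φ₁ = 7.41  ⇒  cos φ₁ = cos 39.2° / √7.41 = 0.7749/2.722 = 0.2847.
φ₁ = arccos(0.2847) ≈ 73.5°.

73.5°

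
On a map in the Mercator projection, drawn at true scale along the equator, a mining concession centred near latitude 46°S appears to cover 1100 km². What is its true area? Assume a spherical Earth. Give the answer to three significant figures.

Mercator is conformal, so the point scale is isotropic: h = k = sec φ = 1/cos φ.
Areal scale = k² = sec²φ = 1/cos²(46°) = 1/0.6947² = 2.072.
True area = apparent / (areal scale) = 1100 / 2.072 ≈ 531 km².

531 km²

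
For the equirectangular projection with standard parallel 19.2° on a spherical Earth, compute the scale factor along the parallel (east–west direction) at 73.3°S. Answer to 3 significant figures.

3.29

With standard parallel φ₀ = 19.2°, the equirectangular projection gives x = Rλ cos φ₀, y = Rφ, so h = 1 and k = cos 19.2° / cos φ.
k = cos 19.2° / cos 73.3° = 0.9444/0.2874 = 3.286.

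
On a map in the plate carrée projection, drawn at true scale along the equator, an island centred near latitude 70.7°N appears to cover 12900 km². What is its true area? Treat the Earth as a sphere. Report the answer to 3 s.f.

4260 km²

Plate carrée maps x = Rλ, y = Rφ. The meridian scale is h = 1 and the parallel scale is k = 1/cos φ = sec φ.
Areal scale = h·k = 1 × sec φ; at 70.7°, h = 1.000, k = 3.026, so h·k = 3.026.
True area = apparent / (areal scale) = 12900 / 3.026 ≈ 4260 km².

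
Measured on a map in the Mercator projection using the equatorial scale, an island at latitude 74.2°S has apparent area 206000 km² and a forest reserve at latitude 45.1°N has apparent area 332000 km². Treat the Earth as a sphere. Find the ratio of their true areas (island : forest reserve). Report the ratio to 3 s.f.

0.0923

Mercator's areal exaggeration is sec²φ; hence true area = (apparent area) · cos²φ.
True area of island: 206000 × cos²(74.2°) = 206000 × 0.07414 = 15270 km².
True area of forest reserve: 332000 × cos²(45.1°) = 332000 × 0.4983 = 165400 km².
Ratio = 15270 / 165400 ≈ 0.0923.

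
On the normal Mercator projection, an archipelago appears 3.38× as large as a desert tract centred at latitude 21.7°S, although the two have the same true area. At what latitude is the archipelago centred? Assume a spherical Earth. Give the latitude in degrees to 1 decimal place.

For equal true areas on Mercator, apparent areas scale as sec²φ, so the ratio is cos²φ₂ / cos²φ₁.
cos²φ₂ / cos²φ₁ = 3.38  ⇒  cos φ₁ = cos 21.7° / √3.38 = 0.9291/1.838 = 0.5054.
φ₁ = arccos(0.5054) ≈ 59.6°.

59.6°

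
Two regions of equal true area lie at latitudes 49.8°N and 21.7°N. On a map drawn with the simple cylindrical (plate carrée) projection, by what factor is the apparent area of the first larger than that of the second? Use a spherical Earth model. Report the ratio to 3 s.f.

Plate carrée maps x = Rλ, y = Rφ. The meridian scale is h = 1 and the parallel scale is k = 1/cos φ = sec φ.
Areal scale at 49.8°: h·k = 1.000 × 1.549 = 1.549.
Areal scale at 21.7°: h·k = 1.000 × 1.076 = 1.076.
Ratio = 1.549/1.076 ≈ 1.44.

1.44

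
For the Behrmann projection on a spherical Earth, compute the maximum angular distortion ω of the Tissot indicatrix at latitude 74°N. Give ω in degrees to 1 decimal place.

Behrmann is a cylindrical equal-area projection with standard parallels at ±30°. Cylindrical equal-area (φ₀ = 30°): h = cos φ / cos 30° along meridians, k = cos 30° / cos φ along parallels; h·k = 1.
At 74°: h = 0.3183, k = 3.142; principal scales a = 3.142, b = 0.3183.
sin(ω/2) = (a − b)/(a + b) = 2.824/3.460 = 0.8160, so ω = 2 arcsin(0.8160) ≈ 109.4°.

109.4°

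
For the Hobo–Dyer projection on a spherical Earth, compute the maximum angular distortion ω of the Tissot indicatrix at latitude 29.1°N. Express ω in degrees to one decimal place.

11.0°

Hobo–Dyer is a cylindrical equal-area projection with standard parallels at ±37.5°. For cylindrical equal-area with standard parallel φ₀, h = cos φ / cos φ₀ and k = cos φ₀ / cos φ, so h·k = 1.
At 29.1°: h = 1.101, k = 0.9080; principal scales a = 1.101, b = 0.9080.
sin(ω/2) = (a − b)/(a + b) = 0.1934/2.009 = 0.09625, so ω = 2 arcsin(0.09625) ≈ 11.0°.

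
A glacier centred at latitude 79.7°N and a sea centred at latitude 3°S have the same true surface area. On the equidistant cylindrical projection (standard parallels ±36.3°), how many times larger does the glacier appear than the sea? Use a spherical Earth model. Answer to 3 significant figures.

With standard parallel φ₀ = 36.3°, the equirectangular projection gives x = Rλ cos φ₀, y = Rφ, so h = 1 and k = cos 36.3° / cos φ.
Areal scale at 79.7°: h·k = 1.000 × 4.507 = 4.507.
Areal scale at 3°: h·k = 1.000 × 0.8070 = 0.8070.
Ratio = 4.507/0.8070 ≈ 5.59.

5.59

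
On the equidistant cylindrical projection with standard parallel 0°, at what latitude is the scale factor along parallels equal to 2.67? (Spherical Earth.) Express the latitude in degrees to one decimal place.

Plate carrée: h = 1, k = sec φ along parallels.
sec φ = 2.67  ⇒  cos φ = 0.3745  ⇒  φ ≈ 68.0°.

68.0°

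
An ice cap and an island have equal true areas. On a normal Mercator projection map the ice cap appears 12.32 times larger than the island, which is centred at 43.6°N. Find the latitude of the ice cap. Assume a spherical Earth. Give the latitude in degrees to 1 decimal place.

78.1°

On Mercator, (apparent₁)/(apparent₂) = sec²φ₁ / sec²φ₂ when true areas are equal.
cos²φ₂ / cos²φ₁ = 12.32  ⇒  cos φ₁ = cos 43.6° / √12.32 = 0.7242/3.510 = 0.2063.
φ₁ = arccos(0.2063) ≈ 78.1°.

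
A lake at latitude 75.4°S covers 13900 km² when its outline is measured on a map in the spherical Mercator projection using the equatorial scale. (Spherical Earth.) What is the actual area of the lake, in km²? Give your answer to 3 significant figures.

883 km²

For Mercator, h = k = sec φ (a conformal cylindrical projection has a single point scale, 1/cos φ).
Areal scale = k² = sec²φ = 1/cos²(75.4°) = 1/0.2521² = 15.74.
True area = apparent / (areal scale) = 13900 / 15.74 ≈ 883 km².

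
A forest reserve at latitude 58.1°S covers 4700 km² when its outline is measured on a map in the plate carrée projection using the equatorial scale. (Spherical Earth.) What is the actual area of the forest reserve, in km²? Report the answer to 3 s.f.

2480 km²

In the plate carrée (x = Rλ, y = Rφ), meridians are true-scale (h = 1) and parallels are stretched by k = sec φ.
Areal scale = h·k = 1 × sec φ; at 58.1°, h = 1.000, k = 1.892, so h·k = 1.892.
True area = apparent / (areal scale) = 4700 / 1.892 ≈ 2480 km².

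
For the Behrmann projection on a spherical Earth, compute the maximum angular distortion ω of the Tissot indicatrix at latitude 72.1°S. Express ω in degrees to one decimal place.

101.8°

Behrmann is a cylindrical equal-area projection with standard parallels at ±30°. A cylindrical equal-area projection with standard parallel φ₀ has meridian scale h = cos φ / cos φ₀ and parallel scale k = cos φ₀ / cos φ (so areas are preserved, h·k = 1).
At 72.1°: h = 0.3549, k = 2.818; principal scales a = 2.818, b = 0.3549.
sin(ω/2) = (a − b)/(a + b) = 2.463/3.173 = 0.7763, so ω = 2 arcsin(0.7763) ≈ 101.8°.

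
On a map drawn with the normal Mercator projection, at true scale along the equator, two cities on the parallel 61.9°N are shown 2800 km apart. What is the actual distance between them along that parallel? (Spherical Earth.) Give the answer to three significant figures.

1320 km

For Mercator, h = k = sec φ (a conformal cylindrical projection has a single point scale, 1/cos φ).
Along the parallel at 61.9°, map distances are exaggerated by k = sec 61.9° = 2.123.
True distance = 2800 / 2.123 = 2800 × cos 61.9° ≈ 1320 km.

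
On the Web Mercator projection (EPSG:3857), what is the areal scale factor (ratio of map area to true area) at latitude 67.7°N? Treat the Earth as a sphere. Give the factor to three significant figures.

6.95

For Mercator, h = k = sec φ (a conformal cylindrical projection has a single point scale, 1/cos φ).
Areal scale = k² = sec²φ = 1/cos²(67.7°) = 1/0.3795² = 6.945.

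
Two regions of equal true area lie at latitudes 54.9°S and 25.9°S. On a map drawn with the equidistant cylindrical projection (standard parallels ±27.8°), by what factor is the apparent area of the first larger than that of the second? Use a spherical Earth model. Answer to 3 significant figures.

In the equirectangular projection with standard parallel φ₀ = 27.8° (x = Rλ cos φ₀, y = Rφ), meridians are true-scale (h = 1) and the parallel scale is k = cos φ₀ / cos φ.
Areal scale at 54.9°: h·k = 1.000 × 1.538 = 1.538.
Areal scale at 25.9°: h·k = 1.000 × 0.9834 = 0.9834.
Ratio = 1.538/0.9834 ≈ 1.56.

1.56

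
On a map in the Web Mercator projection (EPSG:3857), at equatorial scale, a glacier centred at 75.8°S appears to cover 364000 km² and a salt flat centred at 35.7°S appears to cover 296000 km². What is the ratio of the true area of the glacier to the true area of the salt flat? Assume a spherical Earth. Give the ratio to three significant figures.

On Mercator the areal scale is sec²φ, so true area = apparent × cos²φ.
True area of glacier: 364000 × cos²(75.8°) = 364000 × 0.06018 = 21900 km².
True area of salt flat: 296000 × cos²(35.7°) = 296000 × 0.6595 = 195200 km².
Ratio = 21900 / 195200 ≈ 0.112.

0.112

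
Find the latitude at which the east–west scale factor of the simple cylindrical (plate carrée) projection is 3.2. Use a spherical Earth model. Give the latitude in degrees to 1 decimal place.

71.8°

Plate carrée: h = 1, k = sec φ along parallels.
sec φ = 3.2  ⇒  cos φ = 0.3125  ⇒  φ ≈ 71.8°.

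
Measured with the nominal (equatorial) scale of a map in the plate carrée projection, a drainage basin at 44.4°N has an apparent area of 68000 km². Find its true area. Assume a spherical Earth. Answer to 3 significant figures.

48600 km²

In the plate carrée (x = Rλ, y = Rφ), meridians are true-scale (h = 1) and parallels are stretched by k = sec φ.
Areal scale = h·k = 1 × sec φ; at 44.4°, h = 1.000, k = 1.400, so h·k = 1.400.
True area = apparent / (areal scale) = 68000 / 1.400 ≈ 48600 km².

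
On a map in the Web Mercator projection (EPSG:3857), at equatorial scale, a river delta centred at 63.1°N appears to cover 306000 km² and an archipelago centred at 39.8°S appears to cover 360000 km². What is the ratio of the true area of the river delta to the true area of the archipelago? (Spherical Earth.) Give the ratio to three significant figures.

Since Mercator area scale is 1/cos²φ, the true area equals the apparent area multiplied by cos²φ.
True area of river delta: 306000 × cos²(63.1°) = 306000 × 0.2047 = 62640 km².
True area of archipelago: 360000 × cos²(39.8°) = 360000 × 0.5903 = 212500 km².
Ratio = 62640 / 212500 ≈ 0.295.

0.295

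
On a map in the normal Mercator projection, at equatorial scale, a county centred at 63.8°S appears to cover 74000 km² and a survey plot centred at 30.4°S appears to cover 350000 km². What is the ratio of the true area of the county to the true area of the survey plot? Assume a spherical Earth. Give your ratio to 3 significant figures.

Since Mercator area scale is 1/cos²φ, the true area equals the apparent area multiplied by cos²φ.
True area of county: 74000 × cos²(63.8°) = 74000 × 0.1949 = 14420 km².
True area of survey plot: 350000 × cos²(30.4°) = 350000 × 0.7439 = 260400 km².
Ratio = 14420 / 260400 ≈ 0.0554.

0.0554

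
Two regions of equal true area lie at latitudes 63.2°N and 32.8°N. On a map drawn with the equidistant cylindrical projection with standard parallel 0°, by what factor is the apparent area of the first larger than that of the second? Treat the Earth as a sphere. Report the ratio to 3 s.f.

1.86

For the equirectangular projection with φ₀ = 0 (plate carrée), h = 1 along meridians and k = sec φ along parallels.
Areal scale at 63.2°: h·k = 1.000 × 2.218 = 2.218.
Areal scale at 32.8°: h·k = 1.000 × 1.190 = 1.190.
Ratio = 2.218/1.190 ≈ 1.86.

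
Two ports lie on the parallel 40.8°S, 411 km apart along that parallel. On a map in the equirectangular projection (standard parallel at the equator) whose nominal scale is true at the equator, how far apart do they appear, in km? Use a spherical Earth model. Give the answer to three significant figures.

543 km

Plate carrée maps x = Rλ, y = Rφ. The meridian scale is h = 1 and the parallel scale is k = 1/cos φ = sec φ.
Along the parallel, k = sec 40.8° = 1/0.7570 = 1.321.
Map distance = 411 × 1.321 ≈ 543 km.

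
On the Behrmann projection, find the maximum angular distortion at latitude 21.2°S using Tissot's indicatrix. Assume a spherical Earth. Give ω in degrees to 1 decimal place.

Behrmann is a cylindrical equal-area projection with standard parallels at ±30°. Cylindrical equal-area (φ₀ = 30°): h = cos φ / cos 30° along meridians, k = cos 30° / cos φ along parallels; h·k = 1.
At 21.2°: h = 1.077, k = 0.9289; principal scales a = 1.077, b = 0.9289.
sin(ω/2) = (a − b)/(a + b) = 0.1477/2.005 = 0.07363, so ω = 2 arcsin(0.07363) ≈ 8.4°.

8.4°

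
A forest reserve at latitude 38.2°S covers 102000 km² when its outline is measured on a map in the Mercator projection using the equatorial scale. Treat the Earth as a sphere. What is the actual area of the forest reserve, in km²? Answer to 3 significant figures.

For Mercator, h = k = sec φ (a conformal cylindrical projection has a single point scale, 1/cos φ).
Areal scale = k² = sec²φ = 1/cos²(38.2°) = 1/0.7859² = 1.619.
True area = apparent / (areal scale) = 102000 / 1.619 ≈ 63000 km².

63000 km²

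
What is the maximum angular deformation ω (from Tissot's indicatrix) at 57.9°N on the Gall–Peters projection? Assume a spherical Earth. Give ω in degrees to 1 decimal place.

Gall–Peters is a cylindrical equal-area projection with standard parallels at ±45°. For cylindrical equal-area with standard parallel φ₀, h = cos φ / cos φ₀ and k = cos φ₀ / cos φ, so h·k = 1.
At 57.9°: h = 0.7515, k = 1.331; principal scales a = 1.331, b = 0.7515.
sin(ω/2) = (a − b)/(a + b) = 0.5791/2.082 = 0.2781, so ω = 2 arcsin(0.2781) ≈ 32.3°.

32.3°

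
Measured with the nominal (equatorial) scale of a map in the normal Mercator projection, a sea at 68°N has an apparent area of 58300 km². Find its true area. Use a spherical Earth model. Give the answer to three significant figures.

8180 km²

For Mercator, h = k = sec φ (a conformal cylindrical projection has a single point scale, 1/cos φ).
Areal scale = k² = sec²φ = 1/cos²(68°) = 1/0.3746² = 7.126.
True area = apparent / (areal scale) = 58300 / 7.126 ≈ 8180 km².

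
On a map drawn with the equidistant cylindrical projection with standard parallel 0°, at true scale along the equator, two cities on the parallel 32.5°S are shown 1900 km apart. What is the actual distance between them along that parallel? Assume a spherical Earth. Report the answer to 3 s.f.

Plate carrée maps x = Rλ, y = Rφ. The meridian scale is h = 1 and the parallel scale is k = 1/cos φ = sec φ.
Along the parallel at 32.5°, map distances are exaggerated by k = sec 32.5° = 1.186.
True distance = 1900 / 1.186 = 1900 × cos 32.5° ≈ 1600 km.

1600 km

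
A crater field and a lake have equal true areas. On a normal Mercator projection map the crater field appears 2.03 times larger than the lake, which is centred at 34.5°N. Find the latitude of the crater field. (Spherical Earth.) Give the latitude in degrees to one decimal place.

Mercator areal scale is sec²φ, so apparent-area ratio = sec²φ₁ / sec²φ₂ = cos²φ₂ / cos²φ₁.
cos²φ₂ / cos²φ₁ = 2.03  ⇒  cos φ₁ = cos 34.5° / √2.03 = 0.8241/1.425 = 0.5784.
φ₁ = arccos(0.5784) ≈ 54.7°.

54.7°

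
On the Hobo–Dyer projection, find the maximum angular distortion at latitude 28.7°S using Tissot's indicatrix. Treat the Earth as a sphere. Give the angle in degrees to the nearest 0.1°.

Hobo–Dyer is a cylindrical equal-area projection with standard parallels at ±37.5°. For cylindrical equal-area with standard parallel φ₀, h = cos φ / cos φ₀ and k = cos φ₀ / cos φ, so h·k = 1.
At 28.7°: h = 1.106, k = 0.9045; principal scales a = 1.106, b = 0.9045.
sin(ω/2) = (a − b)/(a + b) = 0.2011/2.010 = 0.1001, so ω = 2 arcsin(0.1001) ≈ 11.5°.

11.5°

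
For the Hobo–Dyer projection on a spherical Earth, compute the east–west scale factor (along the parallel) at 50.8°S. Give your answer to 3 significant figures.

The Hobo–Dyer projection is cylindrical equal-area with φ₀ = 37.5°. For cylindrical equal-area with standard parallel φ₀, h = cos φ / cos φ₀ and k = cos φ₀ / cos φ, so h·k = 1.
k = cos 37.5° / cos 50.8° = 0.7934/0.6320 = 1.255.

1.26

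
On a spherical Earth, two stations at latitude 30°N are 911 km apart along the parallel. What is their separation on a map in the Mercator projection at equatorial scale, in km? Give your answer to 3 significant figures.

1050 km

Mercator is conformal, so the point scale is isotropic: h = k = sec φ = 1/cos φ.
Along the parallel, k = sec 30° = 1/0.8660 = 1.155.
Map distance = 911 × 1.155 ≈ 1050 km.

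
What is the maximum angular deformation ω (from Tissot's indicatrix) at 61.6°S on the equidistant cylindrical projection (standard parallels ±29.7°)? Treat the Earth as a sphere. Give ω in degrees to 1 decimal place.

34.0°

With standard parallel φ₀ = 29.7°, the equirectangular projection gives x = Rλ cos φ₀, y = Rφ, so h = 1 and k = cos 29.7° / cos φ.
At 61.6°: h = 1.000, k = 1.826; principal scales a = 1.826, b = 1.000.
sin(ω/2) = (a − b)/(a + b) = 0.8263/2.826 = 0.2924, so ω = 2 arcsin(0.2924) ≈ 34.0°.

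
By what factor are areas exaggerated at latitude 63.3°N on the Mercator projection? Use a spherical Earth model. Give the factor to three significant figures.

4.95

The Mercator projection is conformal; its linear scale factor is the same in every direction and equals sec φ = 1/cos φ.
Areal scale = k² = sec²φ = 1/cos²(63.3°) = 1/0.4493² = 4.953.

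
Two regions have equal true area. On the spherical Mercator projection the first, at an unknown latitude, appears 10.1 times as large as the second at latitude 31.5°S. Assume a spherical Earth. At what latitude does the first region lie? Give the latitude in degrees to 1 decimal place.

74.4°

Mercator areal scale is sec²φ, so apparent-area ratio = sec²φ₁ / sec²φ₂ = cos²φ₂ / cos²φ₁.
cos²φ₂ / cos²φ₁ = 10.1  ⇒  cos φ₁ = cos 31.5° / √10.1 = 0.8526/3.178 = 0.2683.
φ₁ = arccos(0.2683) ≈ 74.4°.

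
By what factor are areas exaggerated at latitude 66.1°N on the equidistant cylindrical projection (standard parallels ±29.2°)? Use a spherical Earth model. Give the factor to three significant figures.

The equidistant cylindrical projection with φ₀ = 29.2° has h = 1 (meridians true) and k = cos φ₀ / cos φ along parallels.
Areal scale = h·k = 1 × cos φ₀ / cos φ; at 66.1°, h = 1.000, k = 2.155, so h·k = 2.155.

2.15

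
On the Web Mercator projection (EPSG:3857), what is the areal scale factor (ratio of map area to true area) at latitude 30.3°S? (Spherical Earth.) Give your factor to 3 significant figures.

For Mercator, h = k = sec φ (a conformal cylindrical projection has a single point scale, 1/cos φ).
Areal scale = k² = sec²φ = 1/cos²(30.3°) = 1/0.8634² = 1.341.

1.34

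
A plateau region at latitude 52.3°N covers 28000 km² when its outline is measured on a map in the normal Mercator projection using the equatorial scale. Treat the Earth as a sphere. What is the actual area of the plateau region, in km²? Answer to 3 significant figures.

Mercator is conformal, so the point scale is isotropic: h = k = sec φ = 1/cos φ.
Areal scale = k² = sec²φ = 1/cos²(52.3°) = 1/0.6115² = 2.674.
True area = apparent / (areal scale) = 28000 / 2.674 ≈ 10500 km².

10500 km²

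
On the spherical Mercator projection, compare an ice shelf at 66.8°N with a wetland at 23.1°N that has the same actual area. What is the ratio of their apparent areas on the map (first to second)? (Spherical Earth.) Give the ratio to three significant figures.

5.45

Mercator areal scale is sec²φ.
At 66.8°: sec²(66.8°) = 1/0.3939² = 6.444.
At 23.1°: sec²(23.1°) = 1/0.9198² = 1.182.
Ratio = 6.444/1.182 = cos²(23.1°)/cos²(66.8°) ≈ 5.45.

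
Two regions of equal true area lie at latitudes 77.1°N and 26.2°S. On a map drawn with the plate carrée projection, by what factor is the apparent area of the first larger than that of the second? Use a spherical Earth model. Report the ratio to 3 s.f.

In the plate carrée (x = Rλ, y = Rφ), meridians are true-scale (h = 1) and parallels are stretched by k = sec φ.
Areal scale at 77.1°: h·k = 1.000 × 4.479 = 4.479.
Areal scale at 26.2°: h·k = 1.000 × 1.115 = 1.115.
Ratio = 4.479/1.115 ≈ 4.02.

4.02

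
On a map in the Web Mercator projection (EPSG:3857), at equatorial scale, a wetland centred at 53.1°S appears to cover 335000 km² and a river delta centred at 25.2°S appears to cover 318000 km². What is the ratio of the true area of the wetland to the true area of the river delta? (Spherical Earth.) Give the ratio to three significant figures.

Since Mercator area scale is 1/cos²φ, the true area equals the apparent area multiplied by cos²φ.
True area of wetland: 335000 × cos²(53.1°) = 335000 × 0.3605 = 120800 km².
True area of river delta: 318000 × cos²(25.2°) = 318000 × 0.8187 = 260400 km².
Ratio = 120800 / 260400 ≈ 0.464.

0.464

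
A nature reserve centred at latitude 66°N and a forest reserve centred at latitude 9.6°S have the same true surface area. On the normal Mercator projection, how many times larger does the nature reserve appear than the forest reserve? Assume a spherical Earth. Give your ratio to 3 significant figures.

5.88

Mercator areal scale is sec²φ.
At 66°: sec²(66°) = 1/0.4067² = 6.045.
At 9.6°: sec²(9.6°) = 1/0.9860² = 1.029.
Ratio = 6.045/1.029 = cos²(9.6°)/cos²(66°) ≈ 5.88.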